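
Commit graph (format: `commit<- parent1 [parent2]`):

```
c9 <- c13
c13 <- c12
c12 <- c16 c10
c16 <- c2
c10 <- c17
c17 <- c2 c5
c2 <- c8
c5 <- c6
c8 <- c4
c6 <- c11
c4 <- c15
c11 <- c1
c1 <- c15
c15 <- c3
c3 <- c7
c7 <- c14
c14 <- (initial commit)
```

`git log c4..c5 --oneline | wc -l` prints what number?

4

Reachable from c5: {c1, c11, c14, c15, c3, c5, c6, c7}.
Reachable from c4: {c14, c15, c3, c4, c7}.
In c5's history but not c4's: {c1, c11, c5, c6} — 4 commits.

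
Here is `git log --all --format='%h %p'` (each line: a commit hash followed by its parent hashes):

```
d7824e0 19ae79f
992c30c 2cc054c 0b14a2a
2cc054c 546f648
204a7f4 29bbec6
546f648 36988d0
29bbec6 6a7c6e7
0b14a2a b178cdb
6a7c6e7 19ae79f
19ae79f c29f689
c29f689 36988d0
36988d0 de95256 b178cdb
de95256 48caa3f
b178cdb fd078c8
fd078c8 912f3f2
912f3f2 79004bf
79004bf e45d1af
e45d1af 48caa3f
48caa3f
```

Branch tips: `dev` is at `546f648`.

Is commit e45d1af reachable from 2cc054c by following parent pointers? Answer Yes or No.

Yes

Ancestors of 2cc054c (commits reachable by following parents): {2cc054c, 36988d0, 48caa3f, 546f648, 79004bf, 912f3f2, b178cdb, de95256, e45d1af, fd078c8}.
e45d1af is in that set, so it is an ancestor of 2cc054c.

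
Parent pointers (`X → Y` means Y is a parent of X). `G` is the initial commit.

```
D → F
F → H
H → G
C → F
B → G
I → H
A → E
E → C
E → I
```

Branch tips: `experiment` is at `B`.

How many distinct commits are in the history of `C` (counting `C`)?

4

Walking parent pointers from C: reachable set = {C, F, G, H}.
That is 4 commits.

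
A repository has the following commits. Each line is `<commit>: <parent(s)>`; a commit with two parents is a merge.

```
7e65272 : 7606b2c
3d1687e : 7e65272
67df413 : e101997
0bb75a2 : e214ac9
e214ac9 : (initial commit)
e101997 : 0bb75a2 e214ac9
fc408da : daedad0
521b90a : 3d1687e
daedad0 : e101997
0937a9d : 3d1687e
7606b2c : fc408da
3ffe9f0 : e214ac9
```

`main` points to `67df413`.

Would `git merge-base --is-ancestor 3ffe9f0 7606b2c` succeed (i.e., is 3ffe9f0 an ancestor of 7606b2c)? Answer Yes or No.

Ancestors of 7606b2c: {0bb75a2, 7606b2c, daedad0, e101997, e214ac9, fc408da}.
3ffe9f0 is not in that set, so it is not an ancestor of 7606b2c.

No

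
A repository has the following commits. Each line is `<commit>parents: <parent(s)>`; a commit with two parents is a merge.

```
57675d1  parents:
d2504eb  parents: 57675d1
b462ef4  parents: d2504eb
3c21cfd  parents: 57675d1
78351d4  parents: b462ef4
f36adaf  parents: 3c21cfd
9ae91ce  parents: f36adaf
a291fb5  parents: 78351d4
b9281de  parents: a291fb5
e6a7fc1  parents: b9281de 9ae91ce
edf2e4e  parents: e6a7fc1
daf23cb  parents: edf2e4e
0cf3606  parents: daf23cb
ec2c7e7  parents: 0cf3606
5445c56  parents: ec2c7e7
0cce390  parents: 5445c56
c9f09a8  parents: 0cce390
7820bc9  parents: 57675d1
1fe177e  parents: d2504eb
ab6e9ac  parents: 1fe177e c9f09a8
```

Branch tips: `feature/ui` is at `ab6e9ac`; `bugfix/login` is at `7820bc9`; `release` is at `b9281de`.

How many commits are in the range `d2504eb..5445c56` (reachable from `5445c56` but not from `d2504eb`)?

13

Reachable from 5445c56: {0cf3606, 3c21cfd, 5445c56, 57675d1, 78351d4, 9ae91ce, a291fb5, b462ef4, b9281de, d2504eb, daf23cb, e6a7fc1, ec2c7e7, edf2e4e, f36adaf}.
Reachable from d2504eb: {57675d1, d2504eb}.
In 5445c56's history but not d2504eb's: {0cf3606, 3c21cfd, 5445c56, 78351d4, 9ae91ce, a291fb5, b462ef4, b9281de, daf23cb, e6a7fc1, ec2c7e7, edf2e4e, f36adaf} — 13 commits.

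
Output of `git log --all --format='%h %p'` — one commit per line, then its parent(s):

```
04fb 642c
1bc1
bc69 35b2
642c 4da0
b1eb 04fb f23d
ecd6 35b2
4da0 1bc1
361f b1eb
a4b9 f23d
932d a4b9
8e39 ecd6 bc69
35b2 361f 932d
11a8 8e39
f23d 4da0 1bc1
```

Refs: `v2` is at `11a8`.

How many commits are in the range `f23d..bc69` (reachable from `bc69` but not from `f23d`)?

Reachable from bc69: {04fb, 1bc1, 35b2, 361f, 4da0, 642c, 932d, a4b9, b1eb, bc69, f23d}.
Reachable from f23d: {1bc1, 4da0, f23d}.
In bc69's history but not f23d's: {04fb, 35b2, 361f, 642c, 932d, a4b9, b1eb, bc69} — 8 commits.

8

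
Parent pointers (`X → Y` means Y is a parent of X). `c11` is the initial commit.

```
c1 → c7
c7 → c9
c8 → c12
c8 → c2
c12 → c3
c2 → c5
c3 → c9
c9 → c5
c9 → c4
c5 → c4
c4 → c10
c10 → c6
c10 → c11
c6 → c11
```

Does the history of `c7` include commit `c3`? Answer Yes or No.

No

Ancestors of c7: {c10, c11, c4, c5, c6, c7, c9}.
c3 is not in that set, so it is not an ancestor of c7.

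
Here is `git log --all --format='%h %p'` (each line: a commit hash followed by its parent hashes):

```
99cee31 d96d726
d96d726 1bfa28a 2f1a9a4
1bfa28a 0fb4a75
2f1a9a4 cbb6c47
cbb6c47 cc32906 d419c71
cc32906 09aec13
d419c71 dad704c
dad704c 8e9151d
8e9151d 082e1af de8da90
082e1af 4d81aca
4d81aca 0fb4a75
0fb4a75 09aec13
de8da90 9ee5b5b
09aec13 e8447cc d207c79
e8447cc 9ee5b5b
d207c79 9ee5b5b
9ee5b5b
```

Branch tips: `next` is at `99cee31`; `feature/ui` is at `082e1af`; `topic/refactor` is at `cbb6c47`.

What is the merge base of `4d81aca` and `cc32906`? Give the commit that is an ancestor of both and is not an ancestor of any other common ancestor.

09aec13

Ancestors of 4d81aca: {09aec13, 0fb4a75, 4d81aca, 9ee5b5b, d207c79, e8447cc}.
Ancestors of cc32906: {09aec13, 9ee5b5b, cc32906, d207c79, e8447cc}.
Common ancestors: {09aec13, 9ee5b5b, d207c79, e8447cc}.
Among these, 09aec13 is not an ancestor of any other common ancestor — it is the merge base.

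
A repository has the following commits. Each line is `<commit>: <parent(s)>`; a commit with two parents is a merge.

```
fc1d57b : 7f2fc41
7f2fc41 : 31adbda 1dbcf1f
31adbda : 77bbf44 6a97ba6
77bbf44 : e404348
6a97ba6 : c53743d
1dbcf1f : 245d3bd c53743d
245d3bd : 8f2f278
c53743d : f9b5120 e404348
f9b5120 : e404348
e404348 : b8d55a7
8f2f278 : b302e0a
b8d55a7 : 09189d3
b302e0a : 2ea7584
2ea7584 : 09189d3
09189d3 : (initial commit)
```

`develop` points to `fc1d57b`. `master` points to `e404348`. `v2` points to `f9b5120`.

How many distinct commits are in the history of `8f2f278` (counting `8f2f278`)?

4

Walking parent pointers from 8f2f278: reachable set = {09189d3, 2ea7584, 8f2f278, b302e0a}.
That is 4 commits.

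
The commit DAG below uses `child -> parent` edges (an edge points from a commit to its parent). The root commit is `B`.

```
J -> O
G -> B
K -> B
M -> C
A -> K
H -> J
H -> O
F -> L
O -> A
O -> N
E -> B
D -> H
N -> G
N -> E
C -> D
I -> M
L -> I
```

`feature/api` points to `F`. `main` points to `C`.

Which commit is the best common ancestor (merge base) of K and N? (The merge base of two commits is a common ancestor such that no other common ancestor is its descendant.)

Ancestors of K: {B, K}.
Ancestors of N: {B, E, G, N}.
Common ancestors: {B}.
The only common ancestor is B, so it is the merge base.

B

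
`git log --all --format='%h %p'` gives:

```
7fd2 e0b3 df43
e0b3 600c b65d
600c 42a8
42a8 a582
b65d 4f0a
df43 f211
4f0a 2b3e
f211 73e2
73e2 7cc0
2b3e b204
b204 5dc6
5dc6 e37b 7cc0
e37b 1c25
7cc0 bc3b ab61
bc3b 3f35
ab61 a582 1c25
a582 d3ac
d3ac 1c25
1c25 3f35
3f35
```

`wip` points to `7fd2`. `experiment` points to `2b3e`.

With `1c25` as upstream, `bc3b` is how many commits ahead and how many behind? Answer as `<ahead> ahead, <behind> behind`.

1 ahead, 1 behind

Reachable from bc3b: {3f35, bc3b}.
Reachable from 1c25: {1c25, 3f35}.
Only in bc3b's history (ahead): {bc3b} — 1.
Only in 1c25's history (behind): {1c25} — 1.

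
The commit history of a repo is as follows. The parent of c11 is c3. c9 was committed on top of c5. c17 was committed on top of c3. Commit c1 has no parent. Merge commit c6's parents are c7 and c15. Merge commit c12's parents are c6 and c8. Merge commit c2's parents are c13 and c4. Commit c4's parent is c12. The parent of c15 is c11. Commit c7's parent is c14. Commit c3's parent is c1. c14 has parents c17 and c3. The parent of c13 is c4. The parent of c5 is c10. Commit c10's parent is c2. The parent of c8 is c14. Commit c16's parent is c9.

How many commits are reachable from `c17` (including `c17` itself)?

3

Walking parent pointers from c17: reachable set = {c1, c17, c3}.
That is 3 commits.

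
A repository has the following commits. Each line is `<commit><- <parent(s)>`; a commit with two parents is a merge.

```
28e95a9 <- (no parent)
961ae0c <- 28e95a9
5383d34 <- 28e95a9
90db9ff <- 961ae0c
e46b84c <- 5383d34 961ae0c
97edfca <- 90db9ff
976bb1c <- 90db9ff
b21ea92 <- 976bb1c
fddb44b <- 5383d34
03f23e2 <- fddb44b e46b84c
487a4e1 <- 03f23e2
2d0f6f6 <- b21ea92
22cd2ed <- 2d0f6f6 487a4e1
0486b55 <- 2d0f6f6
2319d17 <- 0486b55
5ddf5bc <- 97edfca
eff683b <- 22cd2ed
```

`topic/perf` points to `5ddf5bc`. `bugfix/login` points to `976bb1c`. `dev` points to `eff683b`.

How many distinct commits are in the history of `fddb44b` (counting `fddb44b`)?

Walking parent pointers from fddb44b: reachable set = {28e95a9, 5383d34, fddb44b}.
That is 3 commits.

3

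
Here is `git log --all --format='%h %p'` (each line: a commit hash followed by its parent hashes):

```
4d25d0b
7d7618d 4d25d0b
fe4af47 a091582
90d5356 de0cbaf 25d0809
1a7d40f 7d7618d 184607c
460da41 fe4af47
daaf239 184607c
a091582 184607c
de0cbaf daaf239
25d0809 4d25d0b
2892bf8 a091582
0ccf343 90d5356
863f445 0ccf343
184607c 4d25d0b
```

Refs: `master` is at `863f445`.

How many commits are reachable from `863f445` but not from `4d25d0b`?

Reachable from 863f445: {0ccf343, 184607c, 25d0809, 4d25d0b, 863f445, 90d5356, daaf239, de0cbaf}.
Reachable from 4d25d0b: {4d25d0b}.
In 863f445's history but not 4d25d0b's: {0ccf343, 184607c, 25d0809, 863f445, 90d5356, daaf239, de0cbaf} — 7 commits.

7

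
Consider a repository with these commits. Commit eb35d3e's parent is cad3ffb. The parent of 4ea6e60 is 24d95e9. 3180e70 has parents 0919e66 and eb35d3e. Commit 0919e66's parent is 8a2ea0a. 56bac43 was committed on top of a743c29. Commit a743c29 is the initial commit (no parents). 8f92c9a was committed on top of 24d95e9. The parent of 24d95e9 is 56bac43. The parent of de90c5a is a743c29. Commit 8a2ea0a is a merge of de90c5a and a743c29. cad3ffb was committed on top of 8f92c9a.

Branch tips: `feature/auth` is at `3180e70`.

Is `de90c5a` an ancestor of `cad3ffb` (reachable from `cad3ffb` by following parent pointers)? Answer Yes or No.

Ancestors of cad3ffb: {24d95e9, 56bac43, 8f92c9a, a743c29, cad3ffb}.
de90c5a is not in that set, so it is not an ancestor of cad3ffb.

No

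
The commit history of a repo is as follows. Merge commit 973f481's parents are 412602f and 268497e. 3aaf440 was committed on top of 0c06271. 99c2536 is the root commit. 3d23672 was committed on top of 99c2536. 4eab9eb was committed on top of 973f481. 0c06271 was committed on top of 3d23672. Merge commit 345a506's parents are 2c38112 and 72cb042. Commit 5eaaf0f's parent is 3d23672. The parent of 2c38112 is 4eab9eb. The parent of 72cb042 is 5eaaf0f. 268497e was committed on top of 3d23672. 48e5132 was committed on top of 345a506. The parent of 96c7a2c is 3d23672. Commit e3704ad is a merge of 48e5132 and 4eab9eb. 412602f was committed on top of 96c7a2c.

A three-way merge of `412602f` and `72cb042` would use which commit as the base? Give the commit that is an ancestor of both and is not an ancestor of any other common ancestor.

3d23672

Ancestors of 412602f: {3d23672, 412602f, 96c7a2c, 99c2536}.
Ancestors of 72cb042: {3d23672, 5eaaf0f, 72cb042, 99c2536}.
Common ancestors: {3d23672, 99c2536}.
Among these, 3d23672 is not an ancestor of any other common ancestor — it is the merge base.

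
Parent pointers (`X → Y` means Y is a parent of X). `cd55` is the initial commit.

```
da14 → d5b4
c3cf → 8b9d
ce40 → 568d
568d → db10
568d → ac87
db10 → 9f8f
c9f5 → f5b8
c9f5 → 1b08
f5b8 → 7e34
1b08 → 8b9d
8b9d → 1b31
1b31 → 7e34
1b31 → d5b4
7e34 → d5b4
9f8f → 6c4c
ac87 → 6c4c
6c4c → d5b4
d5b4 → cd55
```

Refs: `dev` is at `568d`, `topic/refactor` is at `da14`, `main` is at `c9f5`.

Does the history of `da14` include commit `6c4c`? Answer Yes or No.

Ancestors of da14: {cd55, d5b4, da14}.
6c4c is not in that set, so it is not an ancestor of da14.

No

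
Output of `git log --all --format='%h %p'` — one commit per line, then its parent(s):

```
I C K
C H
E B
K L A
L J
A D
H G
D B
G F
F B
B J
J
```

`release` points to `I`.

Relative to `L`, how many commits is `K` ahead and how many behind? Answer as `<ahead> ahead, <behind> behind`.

4 ahead, 0 behind

Reachable from K: {A, B, D, J, K, L}.
Reachable from L: {J, L}.
Only in K's history (ahead): {A, B, D, K} — 4.
Only in L's history (behind): {} — 0.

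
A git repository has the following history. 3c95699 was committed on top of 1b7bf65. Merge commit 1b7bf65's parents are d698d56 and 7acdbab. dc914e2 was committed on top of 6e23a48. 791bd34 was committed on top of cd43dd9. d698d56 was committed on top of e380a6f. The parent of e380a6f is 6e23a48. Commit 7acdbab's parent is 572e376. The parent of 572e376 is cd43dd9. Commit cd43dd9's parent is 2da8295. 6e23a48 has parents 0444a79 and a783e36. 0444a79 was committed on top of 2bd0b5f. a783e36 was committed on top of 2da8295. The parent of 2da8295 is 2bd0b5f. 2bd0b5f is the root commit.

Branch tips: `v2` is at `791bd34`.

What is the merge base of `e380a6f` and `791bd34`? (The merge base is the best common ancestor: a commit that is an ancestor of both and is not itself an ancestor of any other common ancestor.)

2da8295

Ancestors of e380a6f: {0444a79, 2bd0b5f, 2da8295, 6e23a48, a783e36, e380a6f}.
Ancestors of 791bd34: {2bd0b5f, 2da8295, 791bd34, cd43dd9}.
Common ancestors: {2bd0b5f, 2da8295}.
Among these, 2da8295 is not an ancestor of any other common ancestor — it is the merge base.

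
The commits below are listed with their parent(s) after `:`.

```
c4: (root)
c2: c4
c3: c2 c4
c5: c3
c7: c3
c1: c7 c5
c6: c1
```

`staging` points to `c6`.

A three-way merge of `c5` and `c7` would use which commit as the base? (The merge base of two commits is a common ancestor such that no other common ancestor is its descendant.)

c3

Ancestors of c5: {c2, c3, c4, c5}.
Ancestors of c7: {c2, c3, c4, c7}.
Common ancestors: {c2, c3, c4}.
Among these, c3 is not an ancestor of any other common ancestor — it is the merge base.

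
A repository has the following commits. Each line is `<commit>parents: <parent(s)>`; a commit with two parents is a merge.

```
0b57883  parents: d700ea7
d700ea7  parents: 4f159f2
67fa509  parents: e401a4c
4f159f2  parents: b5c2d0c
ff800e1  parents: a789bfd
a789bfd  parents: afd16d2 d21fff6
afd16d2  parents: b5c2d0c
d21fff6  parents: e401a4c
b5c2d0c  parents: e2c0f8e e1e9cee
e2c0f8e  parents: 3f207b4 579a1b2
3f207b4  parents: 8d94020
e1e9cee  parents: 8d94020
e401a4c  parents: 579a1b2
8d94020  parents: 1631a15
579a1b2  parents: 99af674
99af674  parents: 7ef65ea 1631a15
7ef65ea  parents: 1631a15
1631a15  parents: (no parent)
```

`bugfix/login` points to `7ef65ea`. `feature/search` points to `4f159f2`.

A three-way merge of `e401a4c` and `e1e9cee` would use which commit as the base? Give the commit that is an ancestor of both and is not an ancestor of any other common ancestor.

Ancestors of e401a4c: {1631a15, 579a1b2, 7ef65ea, 99af674, e401a4c}.
Ancestors of e1e9cee: {1631a15, 8d94020, e1e9cee}.
Common ancestors: {1631a15}.
The only common ancestor is 1631a15, so it is the merge base.

1631a15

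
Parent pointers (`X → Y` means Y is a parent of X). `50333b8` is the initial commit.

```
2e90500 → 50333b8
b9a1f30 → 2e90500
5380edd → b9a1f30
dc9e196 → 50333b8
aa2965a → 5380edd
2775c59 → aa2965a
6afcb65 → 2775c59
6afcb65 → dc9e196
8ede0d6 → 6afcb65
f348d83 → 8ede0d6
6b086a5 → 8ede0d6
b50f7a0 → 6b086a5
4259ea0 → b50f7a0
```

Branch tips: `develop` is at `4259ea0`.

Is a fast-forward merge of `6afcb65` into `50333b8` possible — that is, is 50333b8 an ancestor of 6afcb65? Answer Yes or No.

A fast-forward from 50333b8 to 6afcb65 is possible iff 50333b8 is an ancestor of 6afcb65.
Ancestors of 6afcb65: {2775c59, 2e90500, 50333b8, 5380edd, 6afcb65, aa2965a, b9a1f30, dc9e196}.
50333b8 is among them, so fast-forward is possible.

Yes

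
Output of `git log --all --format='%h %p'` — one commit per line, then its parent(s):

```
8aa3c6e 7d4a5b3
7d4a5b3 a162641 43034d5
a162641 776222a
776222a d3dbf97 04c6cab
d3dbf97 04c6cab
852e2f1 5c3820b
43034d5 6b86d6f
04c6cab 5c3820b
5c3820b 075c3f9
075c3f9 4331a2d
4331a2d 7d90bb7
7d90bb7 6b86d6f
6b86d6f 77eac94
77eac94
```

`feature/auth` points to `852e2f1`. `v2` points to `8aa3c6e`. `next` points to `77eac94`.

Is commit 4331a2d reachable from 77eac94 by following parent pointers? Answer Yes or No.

No

Ancestors of 77eac94: {77eac94}.
4331a2d is not in that set, so it is not an ancestor of 77eac94.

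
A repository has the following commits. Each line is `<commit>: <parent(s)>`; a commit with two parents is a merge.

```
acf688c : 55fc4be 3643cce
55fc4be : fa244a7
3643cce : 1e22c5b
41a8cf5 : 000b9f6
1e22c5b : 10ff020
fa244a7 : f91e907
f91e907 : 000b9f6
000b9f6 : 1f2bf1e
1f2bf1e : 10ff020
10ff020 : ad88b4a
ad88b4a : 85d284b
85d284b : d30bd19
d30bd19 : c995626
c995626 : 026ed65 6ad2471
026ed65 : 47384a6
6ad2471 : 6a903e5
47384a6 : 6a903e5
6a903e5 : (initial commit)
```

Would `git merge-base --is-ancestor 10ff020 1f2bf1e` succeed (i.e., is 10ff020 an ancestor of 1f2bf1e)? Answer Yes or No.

Ancestors of 1f2bf1e (commits reachable by following parents): {026ed65, 10ff020, 1f2bf1e, 47384a6, 6a903e5, 6ad2471, 85d284b, ad88b4a, c995626, d30bd19}.
10ff020 is in that set, so it is an ancestor of 1f2bf1e.

Yes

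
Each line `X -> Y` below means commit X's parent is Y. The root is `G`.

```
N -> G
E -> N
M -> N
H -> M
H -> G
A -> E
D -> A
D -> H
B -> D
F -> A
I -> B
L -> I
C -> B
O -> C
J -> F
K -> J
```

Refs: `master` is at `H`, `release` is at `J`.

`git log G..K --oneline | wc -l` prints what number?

Reachable from K: {A, E, F, G, J, K, N}.
Reachable from G: {G}.
In K's history but not G's: {A, E, F, J, K, N} — 6 commits.

6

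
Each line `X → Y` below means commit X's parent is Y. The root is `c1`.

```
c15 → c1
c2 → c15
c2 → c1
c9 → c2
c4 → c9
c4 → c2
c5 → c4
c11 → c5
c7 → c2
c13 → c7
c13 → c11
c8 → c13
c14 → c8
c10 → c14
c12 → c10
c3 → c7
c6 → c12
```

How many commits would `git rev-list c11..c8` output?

Reachable from c8: {c1, c11, c13, c15, c2, c4, c5, c7, c8, c9}.
Reachable from c11: {c1, c11, c15, c2, c4, c5, c9}.
In c8's history but not c11's: {c13, c7, c8} — 3 commits.

3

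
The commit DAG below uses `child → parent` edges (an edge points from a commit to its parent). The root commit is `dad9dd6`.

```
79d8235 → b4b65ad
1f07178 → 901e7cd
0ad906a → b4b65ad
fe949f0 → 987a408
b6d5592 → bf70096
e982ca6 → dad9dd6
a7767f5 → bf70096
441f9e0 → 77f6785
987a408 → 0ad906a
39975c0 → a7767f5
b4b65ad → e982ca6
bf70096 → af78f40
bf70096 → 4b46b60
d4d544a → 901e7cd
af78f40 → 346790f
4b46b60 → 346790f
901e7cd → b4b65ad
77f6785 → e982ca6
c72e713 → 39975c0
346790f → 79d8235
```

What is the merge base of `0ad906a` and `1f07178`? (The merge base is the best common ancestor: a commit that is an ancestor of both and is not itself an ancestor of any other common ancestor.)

Ancestors of 0ad906a: {0ad906a, b4b65ad, dad9dd6, e982ca6}.
Ancestors of 1f07178: {1f07178, 901e7cd, b4b65ad, dad9dd6, e982ca6}.
Common ancestors: {b4b65ad, dad9dd6, e982ca6}.
Among these, b4b65ad is not an ancestor of any other common ancestor — it is the merge base.

b4b65ad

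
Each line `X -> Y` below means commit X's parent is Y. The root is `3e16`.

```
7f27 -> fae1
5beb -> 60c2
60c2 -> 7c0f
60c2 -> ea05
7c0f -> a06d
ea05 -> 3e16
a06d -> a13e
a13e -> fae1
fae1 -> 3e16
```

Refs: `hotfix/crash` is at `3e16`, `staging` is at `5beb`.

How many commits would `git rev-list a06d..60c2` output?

3

Reachable from 60c2: {3e16, 60c2, 7c0f, a06d, a13e, ea05, fae1}.
Reachable from a06d: {3e16, a06d, a13e, fae1}.
In 60c2's history but not a06d's: {60c2, 7c0f, ea05} — 3 commits.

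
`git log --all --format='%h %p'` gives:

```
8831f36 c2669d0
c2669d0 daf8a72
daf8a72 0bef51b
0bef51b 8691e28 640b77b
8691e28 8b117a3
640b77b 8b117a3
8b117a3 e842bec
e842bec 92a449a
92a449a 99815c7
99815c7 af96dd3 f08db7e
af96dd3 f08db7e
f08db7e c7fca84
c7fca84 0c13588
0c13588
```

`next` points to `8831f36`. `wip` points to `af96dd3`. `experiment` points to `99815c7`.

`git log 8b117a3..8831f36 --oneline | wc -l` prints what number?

6

Reachable from 8831f36: {0bef51b, 0c13588, 640b77b, 8691e28, 8831f36, 8b117a3, 92a449a, 99815c7, af96dd3, c2669d0, c7fca84, daf8a72, e842bec, f08db7e}.
Reachable from 8b117a3: {0c13588, 8b117a3, 92a449a, 99815c7, af96dd3, c7fca84, e842bec, f08db7e}.
In 8831f36's history but not 8b117a3's: {0bef51b, 640b77b, 8691e28, 8831f36, c2669d0, daf8a72} — 6 commits.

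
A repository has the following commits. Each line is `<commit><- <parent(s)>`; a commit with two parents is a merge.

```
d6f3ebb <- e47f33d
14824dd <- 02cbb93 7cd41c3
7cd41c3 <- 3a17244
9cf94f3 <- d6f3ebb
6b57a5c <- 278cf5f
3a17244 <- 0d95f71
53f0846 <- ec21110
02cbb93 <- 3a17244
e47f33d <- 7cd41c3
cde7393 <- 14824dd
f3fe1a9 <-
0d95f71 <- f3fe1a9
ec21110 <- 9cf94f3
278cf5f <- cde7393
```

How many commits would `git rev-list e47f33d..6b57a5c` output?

5

Reachable from 6b57a5c: {02cbb93, 0d95f71, 14824dd, 278cf5f, 3a17244, 6b57a5c, 7cd41c3, cde7393, f3fe1a9}.
Reachable from e47f33d: {0d95f71, 3a17244, 7cd41c3, e47f33d, f3fe1a9}.
In 6b57a5c's history but not e47f33d's: {02cbb93, 14824dd, 278cf5f, 6b57a5c, cde7393} — 5 commits.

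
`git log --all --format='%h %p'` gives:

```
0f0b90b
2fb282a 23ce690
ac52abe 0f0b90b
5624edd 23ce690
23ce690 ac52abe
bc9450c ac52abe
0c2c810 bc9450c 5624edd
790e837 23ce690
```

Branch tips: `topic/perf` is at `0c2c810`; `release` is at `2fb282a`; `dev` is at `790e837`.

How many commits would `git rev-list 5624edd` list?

4

Walking parent pointers from 5624edd: reachable set = {0f0b90b, 23ce690, 5624edd, ac52abe}.
That is 4 commits.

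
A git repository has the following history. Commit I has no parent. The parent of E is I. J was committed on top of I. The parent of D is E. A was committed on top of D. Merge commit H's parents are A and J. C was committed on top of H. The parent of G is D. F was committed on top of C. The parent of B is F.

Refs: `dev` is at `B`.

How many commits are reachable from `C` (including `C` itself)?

Walking parent pointers from C: reachable set = {A, C, D, E, H, I, J}.
That is 7 commits.

7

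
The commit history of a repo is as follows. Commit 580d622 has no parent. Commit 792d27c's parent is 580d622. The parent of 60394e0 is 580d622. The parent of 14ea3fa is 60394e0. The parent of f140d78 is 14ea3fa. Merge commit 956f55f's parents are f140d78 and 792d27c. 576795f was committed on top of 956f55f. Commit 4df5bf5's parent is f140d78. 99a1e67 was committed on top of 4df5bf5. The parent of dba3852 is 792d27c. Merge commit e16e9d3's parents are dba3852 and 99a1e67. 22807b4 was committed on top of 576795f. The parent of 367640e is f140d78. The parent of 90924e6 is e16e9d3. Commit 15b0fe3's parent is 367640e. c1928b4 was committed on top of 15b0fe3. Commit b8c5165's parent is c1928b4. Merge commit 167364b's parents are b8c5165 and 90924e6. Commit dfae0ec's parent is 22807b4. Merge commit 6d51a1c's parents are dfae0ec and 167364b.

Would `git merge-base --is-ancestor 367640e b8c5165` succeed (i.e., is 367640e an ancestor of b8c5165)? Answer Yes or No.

Ancestors of b8c5165 (commits reachable by following parents): {14ea3fa, 15b0fe3, 367640e, 580d622, 60394e0, b8c5165, c1928b4, f140d78}.
367640e is in that set, so it is an ancestor of b8c5165.

Yes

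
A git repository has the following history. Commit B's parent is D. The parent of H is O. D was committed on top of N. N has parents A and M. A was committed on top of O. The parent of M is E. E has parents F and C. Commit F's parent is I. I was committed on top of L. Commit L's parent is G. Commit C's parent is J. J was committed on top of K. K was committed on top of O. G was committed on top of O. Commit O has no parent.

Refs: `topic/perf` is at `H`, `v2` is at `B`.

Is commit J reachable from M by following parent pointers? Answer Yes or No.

Yes

Ancestors of M (commits reachable by following parents): {C, E, F, G, I, J, K, L, M, O}.
J is in that set, so it is an ancestor of M.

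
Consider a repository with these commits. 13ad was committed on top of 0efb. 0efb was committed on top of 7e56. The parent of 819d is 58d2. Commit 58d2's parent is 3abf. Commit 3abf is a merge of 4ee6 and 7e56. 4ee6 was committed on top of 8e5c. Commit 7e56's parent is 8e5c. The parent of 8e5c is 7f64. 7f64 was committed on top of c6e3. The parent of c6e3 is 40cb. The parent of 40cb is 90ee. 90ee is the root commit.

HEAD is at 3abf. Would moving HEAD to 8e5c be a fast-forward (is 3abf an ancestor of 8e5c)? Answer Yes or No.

A fast-forward from 3abf to 8e5c is possible iff 3abf is an ancestor of 8e5c.
Ancestors of 8e5c: {40cb, 7f64, 8e5c, 90ee, c6e3}.
3abf is not among them, so fast-forward is not possible.

No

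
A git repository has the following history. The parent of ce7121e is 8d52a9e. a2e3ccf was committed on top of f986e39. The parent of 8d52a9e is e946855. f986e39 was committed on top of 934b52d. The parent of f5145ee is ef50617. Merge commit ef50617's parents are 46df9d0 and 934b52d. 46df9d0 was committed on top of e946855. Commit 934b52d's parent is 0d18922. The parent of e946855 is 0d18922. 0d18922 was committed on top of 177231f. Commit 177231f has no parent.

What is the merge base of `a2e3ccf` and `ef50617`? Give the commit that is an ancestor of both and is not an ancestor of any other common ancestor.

Ancestors of a2e3ccf: {0d18922, 177231f, 934b52d, a2e3ccf, f986e39}.
Ancestors of ef50617: {0d18922, 177231f, 46df9d0, 934b52d, e946855, ef50617}.
Common ancestors: {0d18922, 177231f, 934b52d}.
Among these, 934b52d is not an ancestor of any other common ancestor — it is the merge base.

934b52d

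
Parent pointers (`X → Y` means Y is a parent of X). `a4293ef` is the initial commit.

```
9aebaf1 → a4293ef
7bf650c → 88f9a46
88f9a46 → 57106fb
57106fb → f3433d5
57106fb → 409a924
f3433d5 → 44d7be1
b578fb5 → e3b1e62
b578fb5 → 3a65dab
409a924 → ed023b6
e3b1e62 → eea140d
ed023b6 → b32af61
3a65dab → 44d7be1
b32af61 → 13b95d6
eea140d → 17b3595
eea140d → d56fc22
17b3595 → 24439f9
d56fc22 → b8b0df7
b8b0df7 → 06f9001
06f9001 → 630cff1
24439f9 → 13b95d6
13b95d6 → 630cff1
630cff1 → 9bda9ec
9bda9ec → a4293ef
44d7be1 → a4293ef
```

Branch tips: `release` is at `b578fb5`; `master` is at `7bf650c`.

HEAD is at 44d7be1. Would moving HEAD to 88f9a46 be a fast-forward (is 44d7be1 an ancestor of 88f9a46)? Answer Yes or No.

A fast-forward from 44d7be1 to 88f9a46 is possible iff 44d7be1 is an ancestor of 88f9a46.
Ancestors of 88f9a46: {13b95d6, 409a924, 44d7be1, 57106fb, 630cff1, 88f9a46, 9bda9ec, a4293ef, b32af61, ed023b6, f3433d5}.
44d7be1 is among them, so fast-forward is possible.

Yes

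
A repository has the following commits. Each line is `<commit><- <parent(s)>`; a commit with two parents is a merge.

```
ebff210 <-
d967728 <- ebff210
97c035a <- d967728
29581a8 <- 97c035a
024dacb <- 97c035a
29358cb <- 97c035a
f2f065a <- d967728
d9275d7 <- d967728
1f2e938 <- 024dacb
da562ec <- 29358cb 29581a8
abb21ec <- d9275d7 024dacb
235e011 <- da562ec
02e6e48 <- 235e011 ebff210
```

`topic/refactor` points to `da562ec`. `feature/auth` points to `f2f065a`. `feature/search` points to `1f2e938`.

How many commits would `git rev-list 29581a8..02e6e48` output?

4

Reachable from 02e6e48: {02e6e48, 235e011, 29358cb, 29581a8, 97c035a, d967728, da562ec, ebff210}.
Reachable from 29581a8: {29581a8, 97c035a, d967728, ebff210}.
In 02e6e48's history but not 29581a8's: {02e6e48, 235e011, 29358cb, da562ec} — 4 commits.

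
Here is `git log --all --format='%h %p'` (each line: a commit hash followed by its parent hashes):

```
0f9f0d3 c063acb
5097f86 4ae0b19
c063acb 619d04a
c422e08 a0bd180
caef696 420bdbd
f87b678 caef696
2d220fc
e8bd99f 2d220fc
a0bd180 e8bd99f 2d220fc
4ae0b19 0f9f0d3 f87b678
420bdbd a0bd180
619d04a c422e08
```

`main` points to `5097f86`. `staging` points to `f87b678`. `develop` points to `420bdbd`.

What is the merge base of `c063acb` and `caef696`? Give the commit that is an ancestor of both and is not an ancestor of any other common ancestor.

Ancestors of c063acb: {2d220fc, 619d04a, a0bd180, c063acb, c422e08, e8bd99f}.
Ancestors of caef696: {2d220fc, 420bdbd, a0bd180, caef696, e8bd99f}.
Common ancestors: {2d220fc, a0bd180, e8bd99f}.
Among these, a0bd180 is not an ancestor of any other common ancestor — it is the merge base.

a0bd180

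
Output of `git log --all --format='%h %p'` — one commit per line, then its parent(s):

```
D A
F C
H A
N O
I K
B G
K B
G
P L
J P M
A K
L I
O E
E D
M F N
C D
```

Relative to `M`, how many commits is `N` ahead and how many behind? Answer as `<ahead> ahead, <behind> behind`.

0 ahead, 3 behind

Reachable from N: {A, B, D, E, G, K, N, O}.
Reachable from M: {A, B, C, D, E, F, G, K, M, N, O}.
Only in N's history (ahead): {} — 0.
Only in M's history (behind): {C, F, M} — 3.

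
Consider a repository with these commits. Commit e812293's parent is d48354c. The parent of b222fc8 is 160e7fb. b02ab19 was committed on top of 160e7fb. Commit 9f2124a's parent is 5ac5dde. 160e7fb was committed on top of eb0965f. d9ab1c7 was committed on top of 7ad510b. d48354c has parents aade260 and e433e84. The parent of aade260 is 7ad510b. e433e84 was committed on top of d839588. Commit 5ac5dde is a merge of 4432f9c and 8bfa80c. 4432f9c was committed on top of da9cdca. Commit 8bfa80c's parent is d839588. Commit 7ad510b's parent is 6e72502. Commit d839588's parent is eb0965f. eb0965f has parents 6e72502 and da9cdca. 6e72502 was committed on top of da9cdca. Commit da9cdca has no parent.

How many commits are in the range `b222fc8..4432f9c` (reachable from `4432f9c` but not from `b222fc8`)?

Reachable from 4432f9c: {4432f9c, da9cdca}.
Reachable from b222fc8: {160e7fb, 6e72502, b222fc8, da9cdca, eb0965f}.
In 4432f9c's history but not b222fc8's: {4432f9c} — 1 commit.

1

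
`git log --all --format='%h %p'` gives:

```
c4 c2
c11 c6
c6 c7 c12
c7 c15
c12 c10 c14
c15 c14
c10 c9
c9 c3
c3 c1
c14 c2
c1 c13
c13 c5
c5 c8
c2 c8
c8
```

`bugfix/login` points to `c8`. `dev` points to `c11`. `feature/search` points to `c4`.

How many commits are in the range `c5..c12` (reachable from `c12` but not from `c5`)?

8

Reachable from c12: {c1, c10, c12, c13, c14, c2, c3, c5, c8, c9}.
Reachable from c5: {c5, c8}.
In c12's history but not c5's: {c1, c10, c12, c13, c14, c2, c3, c9} — 8 commits.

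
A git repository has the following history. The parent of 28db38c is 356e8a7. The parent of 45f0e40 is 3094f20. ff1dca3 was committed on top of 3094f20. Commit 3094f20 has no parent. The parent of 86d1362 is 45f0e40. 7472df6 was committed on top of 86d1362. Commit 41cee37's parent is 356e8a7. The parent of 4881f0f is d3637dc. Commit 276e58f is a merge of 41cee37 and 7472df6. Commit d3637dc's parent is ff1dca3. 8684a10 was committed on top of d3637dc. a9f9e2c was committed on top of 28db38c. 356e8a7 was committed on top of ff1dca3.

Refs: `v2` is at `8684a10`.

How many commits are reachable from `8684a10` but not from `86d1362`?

3

Reachable from 8684a10: {3094f20, 8684a10, d3637dc, ff1dca3}.
Reachable from 86d1362: {3094f20, 45f0e40, 86d1362}.
In 8684a10's history but not 86d1362's: {8684a10, d3637dc, ff1dca3} — 3 commits.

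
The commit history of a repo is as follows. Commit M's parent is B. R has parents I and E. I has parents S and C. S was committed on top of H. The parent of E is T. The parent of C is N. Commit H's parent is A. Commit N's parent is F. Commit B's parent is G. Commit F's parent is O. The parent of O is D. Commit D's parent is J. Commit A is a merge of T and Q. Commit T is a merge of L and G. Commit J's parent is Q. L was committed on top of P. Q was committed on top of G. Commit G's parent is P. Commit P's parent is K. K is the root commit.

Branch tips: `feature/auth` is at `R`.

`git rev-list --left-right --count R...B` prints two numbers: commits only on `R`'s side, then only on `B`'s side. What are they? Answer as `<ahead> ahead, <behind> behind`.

15 ahead, 1 behind

Reachable from R: {A, C, D, E, F, G, H, I, J, K, L, N, O, P, Q, R, S, T}.
Reachable from B: {B, G, K, P}.
Only in R's history (ahead): {A, C, D, E, F, H, I, J, L, N, O, Q, R, S, T} — 15.
Only in B's history (behind): {B} — 1.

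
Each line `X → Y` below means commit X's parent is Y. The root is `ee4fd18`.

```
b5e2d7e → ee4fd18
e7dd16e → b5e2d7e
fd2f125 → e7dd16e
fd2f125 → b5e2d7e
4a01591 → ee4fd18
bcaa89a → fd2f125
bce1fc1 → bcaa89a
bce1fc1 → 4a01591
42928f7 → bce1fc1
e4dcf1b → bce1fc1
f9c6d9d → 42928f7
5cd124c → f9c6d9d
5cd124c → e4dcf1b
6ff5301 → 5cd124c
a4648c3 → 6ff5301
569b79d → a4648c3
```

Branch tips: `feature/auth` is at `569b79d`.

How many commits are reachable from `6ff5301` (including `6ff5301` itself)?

Walking parent pointers from 6ff5301: reachable set = {42928f7, 4a01591, 5cd124c, 6ff5301, b5e2d7e, bcaa89a, bce1fc1, e4dcf1b, e7dd16e, ee4fd18, f9c6d9d, fd2f125}.
That is 12 commits.

12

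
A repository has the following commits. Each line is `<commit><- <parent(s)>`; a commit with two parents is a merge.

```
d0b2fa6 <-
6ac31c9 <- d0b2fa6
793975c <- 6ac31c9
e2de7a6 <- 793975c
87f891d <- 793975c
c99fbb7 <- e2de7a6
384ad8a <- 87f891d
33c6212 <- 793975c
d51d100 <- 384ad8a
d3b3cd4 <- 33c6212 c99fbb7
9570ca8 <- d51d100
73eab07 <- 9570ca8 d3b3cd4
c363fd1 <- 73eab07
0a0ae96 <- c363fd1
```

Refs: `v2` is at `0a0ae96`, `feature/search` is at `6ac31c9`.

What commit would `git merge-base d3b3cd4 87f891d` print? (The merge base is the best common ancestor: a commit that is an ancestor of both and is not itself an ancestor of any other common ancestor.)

793975c

Ancestors of d3b3cd4: {33c6212, 6ac31c9, 793975c, c99fbb7, d0b2fa6, d3b3cd4, e2de7a6}.
Ancestors of 87f891d: {6ac31c9, 793975c, 87f891d, d0b2fa6}.
Common ancestors: {6ac31c9, 793975c, d0b2fa6}.
Among these, 793975c is not an ancestor of any other common ancestor — it is the merge base.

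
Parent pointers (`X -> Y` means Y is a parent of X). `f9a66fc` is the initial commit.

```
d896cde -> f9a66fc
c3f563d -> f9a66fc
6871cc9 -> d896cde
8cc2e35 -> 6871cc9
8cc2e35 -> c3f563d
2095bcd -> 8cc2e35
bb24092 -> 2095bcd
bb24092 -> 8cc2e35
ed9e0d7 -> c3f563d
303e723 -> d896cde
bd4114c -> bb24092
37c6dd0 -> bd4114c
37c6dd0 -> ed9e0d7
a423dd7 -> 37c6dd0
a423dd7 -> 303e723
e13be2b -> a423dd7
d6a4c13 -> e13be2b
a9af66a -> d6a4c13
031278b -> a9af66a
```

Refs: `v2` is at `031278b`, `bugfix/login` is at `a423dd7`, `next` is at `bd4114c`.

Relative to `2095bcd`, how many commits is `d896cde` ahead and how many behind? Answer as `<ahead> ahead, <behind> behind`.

0 ahead, 4 behind

Reachable from d896cde: {d896cde, f9a66fc}.
Reachable from 2095bcd: {2095bcd, 6871cc9, 8cc2e35, c3f563d, d896cde, f9a66fc}.
Only in d896cde's history (ahead): {} — 0.
Only in 2095bcd's history (behind): {2095bcd, 6871cc9, 8cc2e35, c3f563d} — 4.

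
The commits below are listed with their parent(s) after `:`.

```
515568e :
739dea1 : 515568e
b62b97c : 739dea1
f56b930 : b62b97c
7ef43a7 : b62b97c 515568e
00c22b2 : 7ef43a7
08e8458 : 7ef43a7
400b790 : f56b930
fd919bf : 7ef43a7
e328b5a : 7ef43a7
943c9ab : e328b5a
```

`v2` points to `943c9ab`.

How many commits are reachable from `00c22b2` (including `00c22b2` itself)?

5

Walking parent pointers from 00c22b2: reachable set = {00c22b2, 515568e, 739dea1, 7ef43a7, b62b97c}.
That is 5 commits.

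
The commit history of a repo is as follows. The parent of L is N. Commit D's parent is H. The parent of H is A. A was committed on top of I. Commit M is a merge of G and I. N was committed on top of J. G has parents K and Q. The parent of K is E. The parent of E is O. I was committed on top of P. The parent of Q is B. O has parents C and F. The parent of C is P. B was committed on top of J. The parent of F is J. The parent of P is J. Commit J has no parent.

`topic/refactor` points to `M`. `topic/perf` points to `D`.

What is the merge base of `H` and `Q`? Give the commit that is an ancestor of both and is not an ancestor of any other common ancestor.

J

Ancestors of H: {A, H, I, J, P}.
Ancestors of Q: {B, J, Q}.
Common ancestors: {J}.
The only common ancestor is J, so it is the merge base.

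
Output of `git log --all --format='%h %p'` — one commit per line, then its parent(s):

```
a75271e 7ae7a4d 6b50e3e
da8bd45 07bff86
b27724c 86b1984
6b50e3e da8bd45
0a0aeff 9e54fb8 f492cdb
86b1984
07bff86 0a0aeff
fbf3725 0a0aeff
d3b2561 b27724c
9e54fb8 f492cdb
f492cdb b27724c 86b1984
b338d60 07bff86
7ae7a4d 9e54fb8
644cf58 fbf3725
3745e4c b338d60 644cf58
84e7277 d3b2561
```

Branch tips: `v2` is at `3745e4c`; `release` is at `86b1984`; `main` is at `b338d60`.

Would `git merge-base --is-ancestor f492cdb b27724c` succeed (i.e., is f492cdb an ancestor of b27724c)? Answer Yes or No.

No

Ancestors of b27724c: {86b1984, b27724c}.
f492cdb is not in that set, so it is not an ancestor of b27724c.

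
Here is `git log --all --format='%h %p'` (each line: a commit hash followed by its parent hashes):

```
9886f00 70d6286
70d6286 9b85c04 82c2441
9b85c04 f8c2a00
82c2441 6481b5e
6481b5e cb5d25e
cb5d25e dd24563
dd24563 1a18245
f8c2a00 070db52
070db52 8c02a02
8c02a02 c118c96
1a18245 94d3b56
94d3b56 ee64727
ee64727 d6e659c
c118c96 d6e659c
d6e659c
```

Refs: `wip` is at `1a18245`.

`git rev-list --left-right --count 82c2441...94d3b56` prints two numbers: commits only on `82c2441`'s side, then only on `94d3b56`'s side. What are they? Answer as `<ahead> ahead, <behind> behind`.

Reachable from 82c2441: {1a18245, 6481b5e, 82c2441, 94d3b56, cb5d25e, d6e659c, dd24563, ee64727}.
Reachable from 94d3b56: {94d3b56, d6e659c, ee64727}.
Only in 82c2441's history (ahead): {1a18245, 6481b5e, 82c2441, cb5d25e, dd24563} — 5.
Only in 94d3b56's history (behind): {} — 0.

5 ahead, 0 behind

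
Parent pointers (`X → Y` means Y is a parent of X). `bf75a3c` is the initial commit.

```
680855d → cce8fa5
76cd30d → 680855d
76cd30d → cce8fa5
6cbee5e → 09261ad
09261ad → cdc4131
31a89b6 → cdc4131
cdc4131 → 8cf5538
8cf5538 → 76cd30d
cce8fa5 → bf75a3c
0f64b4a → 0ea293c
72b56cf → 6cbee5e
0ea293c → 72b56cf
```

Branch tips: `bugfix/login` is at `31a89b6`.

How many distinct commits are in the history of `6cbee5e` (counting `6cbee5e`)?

Walking parent pointers from 6cbee5e: reachable set = {09261ad, 680855d, 6cbee5e, 76cd30d, 8cf5538, bf75a3c, cce8fa5, cdc4131}.
That is 8 commits.

8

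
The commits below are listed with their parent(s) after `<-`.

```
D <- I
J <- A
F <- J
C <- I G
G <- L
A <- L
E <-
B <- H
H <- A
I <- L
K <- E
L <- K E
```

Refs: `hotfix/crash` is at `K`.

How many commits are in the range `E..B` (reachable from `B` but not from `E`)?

Reachable from B: {A, B, E, H, K, L}.
Reachable from E: {E}.
In B's history but not E's: {A, B, H, K, L} — 5 commits.

5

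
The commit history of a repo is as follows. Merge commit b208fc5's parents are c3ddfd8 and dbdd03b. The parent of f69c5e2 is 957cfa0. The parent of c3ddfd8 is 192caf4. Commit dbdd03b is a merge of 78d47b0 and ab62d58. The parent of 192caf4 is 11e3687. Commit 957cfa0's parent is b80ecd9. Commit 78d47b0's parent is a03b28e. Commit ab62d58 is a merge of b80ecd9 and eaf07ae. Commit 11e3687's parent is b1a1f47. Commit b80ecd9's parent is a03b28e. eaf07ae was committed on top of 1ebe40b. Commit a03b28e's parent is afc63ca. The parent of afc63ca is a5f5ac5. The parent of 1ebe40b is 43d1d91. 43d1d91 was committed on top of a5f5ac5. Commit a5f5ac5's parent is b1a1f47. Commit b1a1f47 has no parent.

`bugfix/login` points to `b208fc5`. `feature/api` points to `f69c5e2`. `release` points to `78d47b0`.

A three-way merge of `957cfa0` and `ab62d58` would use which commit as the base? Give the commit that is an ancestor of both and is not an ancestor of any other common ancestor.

Ancestors of 957cfa0: {957cfa0, a03b28e, a5f5ac5, afc63ca, b1a1f47, b80ecd9}.
Ancestors of ab62d58: {1ebe40b, 43d1d91, a03b28e, a5f5ac5, ab62d58, afc63ca, b1a1f47, b80ecd9, eaf07ae}.
Common ancestors: {a03b28e, a5f5ac5, afc63ca, b1a1f47, b80ecd9}.
Among these, b80ecd9 is not an ancestor of any other common ancestor — it is the merge base.

b80ecd9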